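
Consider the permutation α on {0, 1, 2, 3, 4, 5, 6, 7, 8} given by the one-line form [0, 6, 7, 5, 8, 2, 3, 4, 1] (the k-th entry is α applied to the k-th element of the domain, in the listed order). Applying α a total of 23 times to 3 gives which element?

Tracing 3 → 5 → … returns to 3 after 8 steps, so 3 lies in an 8-cycle (1, 6, 3, 5, 2, 7, 4, 8).
Since the cycle has length 8, α^23 acts on it the same as α^7 (23 mod 8 = 7).
Stepping 7 places around the cycle: 3 → 5 → 2 → 7 → 4 → 8 → 1 → 6.

6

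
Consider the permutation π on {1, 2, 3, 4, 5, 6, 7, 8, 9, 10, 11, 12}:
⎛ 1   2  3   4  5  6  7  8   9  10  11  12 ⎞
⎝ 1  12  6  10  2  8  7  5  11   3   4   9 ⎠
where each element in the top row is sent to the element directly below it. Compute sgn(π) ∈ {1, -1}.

In disjoint-cycle form the cycle lengths are 10, 1, 1.
A cycle is odd iff its length is even; π has 1 even-length cycle, so sgn(π) = (−1)^1 and π is odd.

-1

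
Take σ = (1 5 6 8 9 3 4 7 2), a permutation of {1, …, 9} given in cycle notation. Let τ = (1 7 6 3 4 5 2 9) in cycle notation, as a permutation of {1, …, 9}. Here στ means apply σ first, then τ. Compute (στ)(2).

7

σ(2) = 1, then τ(1) = 7; composing gives (στ)(2) = 7.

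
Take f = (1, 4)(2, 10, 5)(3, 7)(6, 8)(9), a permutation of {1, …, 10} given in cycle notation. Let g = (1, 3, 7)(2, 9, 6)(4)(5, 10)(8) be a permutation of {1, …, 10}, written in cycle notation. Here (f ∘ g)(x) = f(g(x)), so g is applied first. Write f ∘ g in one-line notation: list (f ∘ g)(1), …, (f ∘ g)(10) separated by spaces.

7 9 3 1 5 10 4 6 8 2

(f ∘ g)(x) = f(g(x)). Computing each image: f(g(1)) = f(3) = 7, f(g(2)) = f(9) = 9, f(g(3)) = f(7) = 3, f(g(4)) = f(4) = 1, f(g(5)) = f(10) = 5, f(g(6)) = f(2) = 10, f(g(7)) = f(1) = 4, f(g(8)) = f(8) = 6, f(g(9)) = f(6) = 8, f(g(10)) = f(5) = 2.
Hence f ∘ g = [7 9 3 1 5 10 4 6 8 2].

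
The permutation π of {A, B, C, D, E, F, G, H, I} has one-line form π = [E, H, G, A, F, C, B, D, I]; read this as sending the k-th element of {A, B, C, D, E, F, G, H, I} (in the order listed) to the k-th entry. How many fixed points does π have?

The fixed points (elements with π(x) = x) are {I}, so there is 1.

1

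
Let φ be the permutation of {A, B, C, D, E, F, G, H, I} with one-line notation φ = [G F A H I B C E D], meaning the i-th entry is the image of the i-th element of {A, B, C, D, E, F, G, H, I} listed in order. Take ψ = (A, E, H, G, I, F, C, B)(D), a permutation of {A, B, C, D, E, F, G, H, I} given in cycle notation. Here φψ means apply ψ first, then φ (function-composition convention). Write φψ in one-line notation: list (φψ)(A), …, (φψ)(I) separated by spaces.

I G F H E A D C B

(φψ)(x) = φ(ψ(x)). Computing each image: φ(ψ(A)) = φ(E) = I, φ(ψ(B)) = φ(A) = G, φ(ψ(C)) = φ(B) = F, φ(ψ(D)) = φ(D) = H, φ(ψ(E)) = φ(H) = E, φ(ψ(F)) = φ(C) = A, φ(ψ(G)) = φ(I) = D, φ(ψ(H)) = φ(G) = C, φ(ψ(I)) = φ(F) = B.
Hence φψ = [I G F H E A D C B].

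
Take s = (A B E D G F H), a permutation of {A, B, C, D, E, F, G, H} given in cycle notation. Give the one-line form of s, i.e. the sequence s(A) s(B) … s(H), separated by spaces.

Image by image: A↦B, B↦E, C↦C, D↦G, E↦D, F↦H, G↦F, H↦A.
Listing these in domain order gives B E C G D H F A.

B E C G D H F A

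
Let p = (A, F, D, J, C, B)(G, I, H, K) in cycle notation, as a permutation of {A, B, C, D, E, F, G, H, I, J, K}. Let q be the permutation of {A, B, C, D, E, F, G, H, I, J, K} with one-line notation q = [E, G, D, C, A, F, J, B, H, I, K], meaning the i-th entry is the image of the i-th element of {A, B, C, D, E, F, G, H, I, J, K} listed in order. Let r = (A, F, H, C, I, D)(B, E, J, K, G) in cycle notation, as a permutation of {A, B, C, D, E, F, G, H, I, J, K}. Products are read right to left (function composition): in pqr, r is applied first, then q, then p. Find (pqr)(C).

K

(pqr)(C) = p(q(r(C))). r(C) = I, then q(I) = H, then p(H) = K, so the result is K.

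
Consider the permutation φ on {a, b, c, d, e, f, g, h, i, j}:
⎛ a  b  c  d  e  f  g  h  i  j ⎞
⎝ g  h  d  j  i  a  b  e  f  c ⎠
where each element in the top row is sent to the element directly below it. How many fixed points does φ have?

No element satisfies φ(x) = x, so there are 0 fixed points.

0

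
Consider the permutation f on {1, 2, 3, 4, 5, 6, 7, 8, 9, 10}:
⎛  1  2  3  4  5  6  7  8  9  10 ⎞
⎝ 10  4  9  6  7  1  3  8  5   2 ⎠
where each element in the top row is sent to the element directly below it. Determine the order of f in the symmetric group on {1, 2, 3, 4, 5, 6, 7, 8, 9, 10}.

Writing f as disjoint cycles, the cycle lengths are 5, 4, 1.
The order of f is the least common multiple of its cycle lengths: lcm(5, 4) = 20.

20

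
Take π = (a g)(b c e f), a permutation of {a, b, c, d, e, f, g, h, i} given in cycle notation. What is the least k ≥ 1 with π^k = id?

4

The cycle type of π is (4, 2, 1, 1, 1).
The order of π is the least common multiple of its cycle lengths: lcm(4, 2) = 4.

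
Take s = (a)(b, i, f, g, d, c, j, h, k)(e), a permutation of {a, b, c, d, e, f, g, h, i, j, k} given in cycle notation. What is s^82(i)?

f

i lies in the 9-cycle (b, i, f, g, d, c, j, h, k).
Powers repeat with period 9 on this cycle, and 82 mod 9 = 1, so s^82(i) = s^1(i).
Stepping 1 place around the cycle: i → f.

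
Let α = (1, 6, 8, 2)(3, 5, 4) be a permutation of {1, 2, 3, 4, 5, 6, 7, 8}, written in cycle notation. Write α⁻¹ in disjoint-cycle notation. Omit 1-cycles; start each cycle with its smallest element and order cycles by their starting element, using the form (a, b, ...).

The inverse reverses each cycle.
After reversing and putting each cycle's least element first, α⁻¹ = (1, 2, 8, 6)(3, 4, 5).

(1, 2, 8, 6)(3, 4, 5)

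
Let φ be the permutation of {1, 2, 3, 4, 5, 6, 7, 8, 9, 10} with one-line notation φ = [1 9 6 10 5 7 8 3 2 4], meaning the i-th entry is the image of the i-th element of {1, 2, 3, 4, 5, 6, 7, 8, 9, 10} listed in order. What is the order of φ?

The disjoint-cycle form of φ has cycle lengths 4, 2, 2, 1, 1.
The order is lcm(4, 2, 2) = 4.

4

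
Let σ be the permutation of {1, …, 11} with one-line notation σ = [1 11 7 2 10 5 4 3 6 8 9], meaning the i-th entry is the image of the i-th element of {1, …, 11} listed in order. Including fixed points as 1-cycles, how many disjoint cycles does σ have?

2

The cycle decomposition is (1)(2 11 9 6 5 10 8 3 7 4), which has 2 cycles (counting 1-cycles).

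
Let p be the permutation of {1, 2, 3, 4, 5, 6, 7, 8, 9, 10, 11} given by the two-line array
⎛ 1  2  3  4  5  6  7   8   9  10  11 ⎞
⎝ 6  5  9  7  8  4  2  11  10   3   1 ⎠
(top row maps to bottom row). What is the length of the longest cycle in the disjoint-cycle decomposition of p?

8

Decomposing into disjoint cycles gives (1 6 4 7 2 5 8 11)(3 9 10); the longest has length 8.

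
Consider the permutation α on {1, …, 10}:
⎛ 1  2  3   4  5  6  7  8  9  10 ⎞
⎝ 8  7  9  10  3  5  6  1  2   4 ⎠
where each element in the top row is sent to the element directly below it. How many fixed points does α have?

0

No element satisfies α(x) = x, so there are 0 fixed points.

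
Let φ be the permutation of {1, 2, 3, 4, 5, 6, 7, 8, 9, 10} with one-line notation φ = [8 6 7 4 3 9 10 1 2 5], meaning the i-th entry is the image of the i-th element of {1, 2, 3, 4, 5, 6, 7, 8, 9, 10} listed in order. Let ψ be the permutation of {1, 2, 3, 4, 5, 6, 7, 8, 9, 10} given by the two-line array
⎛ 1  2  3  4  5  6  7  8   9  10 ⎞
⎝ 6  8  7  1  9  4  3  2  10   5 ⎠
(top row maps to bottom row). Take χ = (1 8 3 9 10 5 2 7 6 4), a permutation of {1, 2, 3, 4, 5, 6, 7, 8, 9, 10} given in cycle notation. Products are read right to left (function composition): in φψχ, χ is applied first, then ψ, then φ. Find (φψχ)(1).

6

Apply the permutations in order: χ(1) = 8, then ψ(8) = 2, then φ(2) = 6. So (φψχ)(1) = 6.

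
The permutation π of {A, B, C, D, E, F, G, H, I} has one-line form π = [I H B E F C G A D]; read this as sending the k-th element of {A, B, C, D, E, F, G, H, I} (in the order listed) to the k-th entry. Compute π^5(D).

Tracing D → E → … returns to D after 8 steps, so D lies in an 8-cycle (A I D E F C B H).
Stepping 5 places around the cycle: D → E → F → C → B → H.

H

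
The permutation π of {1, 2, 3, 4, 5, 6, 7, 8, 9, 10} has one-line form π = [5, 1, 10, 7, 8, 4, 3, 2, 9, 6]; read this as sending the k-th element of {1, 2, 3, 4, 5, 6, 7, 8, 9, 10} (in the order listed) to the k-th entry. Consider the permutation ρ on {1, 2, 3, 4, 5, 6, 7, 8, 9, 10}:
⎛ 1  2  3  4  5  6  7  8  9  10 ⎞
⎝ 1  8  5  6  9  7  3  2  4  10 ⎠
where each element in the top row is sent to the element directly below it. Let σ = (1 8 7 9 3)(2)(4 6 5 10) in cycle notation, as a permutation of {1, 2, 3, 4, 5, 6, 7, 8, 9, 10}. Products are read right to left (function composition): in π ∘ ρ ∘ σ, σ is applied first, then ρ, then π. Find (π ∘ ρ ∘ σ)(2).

(π ∘ ρ ∘ σ)(2) = π(ρ(σ(2))). σ(2) = 2, then ρ(2) = 8, then π(8) = 2, so the result is 2.

2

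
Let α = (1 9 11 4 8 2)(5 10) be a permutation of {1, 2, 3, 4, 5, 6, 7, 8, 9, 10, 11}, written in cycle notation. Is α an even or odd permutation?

even

The cycle lengths are 6, 2, 1, 1, 1.
A cycle is odd iff its length is even; α has 2 even-length cycles, so sgn(α) = (−1)^2 and α is even.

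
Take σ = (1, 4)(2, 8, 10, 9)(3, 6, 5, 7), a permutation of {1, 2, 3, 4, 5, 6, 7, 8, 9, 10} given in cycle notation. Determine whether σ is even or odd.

The cycle lengths are 4, 4, 2.
A cycle is odd iff its length is even; σ has 3 even-length cycles, so sgn(σ) = (−1)^3 and σ is odd.

odd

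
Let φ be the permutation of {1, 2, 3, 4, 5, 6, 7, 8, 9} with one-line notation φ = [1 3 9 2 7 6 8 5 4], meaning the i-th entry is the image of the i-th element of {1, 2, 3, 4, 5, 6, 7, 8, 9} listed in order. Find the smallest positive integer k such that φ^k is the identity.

Writing φ as disjoint cycles, the cycle lengths are 4, 3, 1, 1.
Since disjoint cycles commute, ord(φ) = lcm(4, 3) = 12.

12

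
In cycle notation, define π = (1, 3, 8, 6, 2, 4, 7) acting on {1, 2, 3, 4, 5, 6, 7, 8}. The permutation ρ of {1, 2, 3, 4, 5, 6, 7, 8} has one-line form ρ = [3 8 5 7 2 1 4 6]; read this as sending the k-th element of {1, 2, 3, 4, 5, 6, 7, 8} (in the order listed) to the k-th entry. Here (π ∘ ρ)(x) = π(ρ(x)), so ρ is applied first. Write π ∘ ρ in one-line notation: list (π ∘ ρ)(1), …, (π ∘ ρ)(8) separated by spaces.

Chase each element through ρ then π: 1 → 3 → 8; 2 → 8 → 6; 3 → 5 → 5; 4 → 7 → 1; 5 → 2 → 4; 6 → 1 → 3; 7 → 4 → 7; 8 → 6 → 2.
Collecting the images, π ∘ ρ = [8 6 5 1 4 3 7 2].

8 6 5 1 4 3 7 2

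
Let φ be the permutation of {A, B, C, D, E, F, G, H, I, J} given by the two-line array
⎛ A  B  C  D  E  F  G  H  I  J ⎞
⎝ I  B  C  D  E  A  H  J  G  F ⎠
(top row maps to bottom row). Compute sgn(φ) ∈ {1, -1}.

In disjoint-cycle form the cycle lengths are 6, 1, 1, 1, 1.
A cycle is odd iff its length is even; φ has 1 even-length cycle, so sgn(φ) = (−1)^1 and φ is odd.

-1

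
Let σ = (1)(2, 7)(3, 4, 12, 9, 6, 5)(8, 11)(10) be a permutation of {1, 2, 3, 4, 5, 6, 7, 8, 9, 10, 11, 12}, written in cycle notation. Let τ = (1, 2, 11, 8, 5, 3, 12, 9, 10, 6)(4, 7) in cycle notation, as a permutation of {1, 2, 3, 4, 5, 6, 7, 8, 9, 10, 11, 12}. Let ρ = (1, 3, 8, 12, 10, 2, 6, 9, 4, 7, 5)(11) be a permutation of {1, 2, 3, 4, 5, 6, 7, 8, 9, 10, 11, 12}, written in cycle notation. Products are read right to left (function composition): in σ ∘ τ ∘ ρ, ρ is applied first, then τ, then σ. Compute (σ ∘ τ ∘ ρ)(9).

2

Chase 9: ρ(9) = 4; τ(4) = 7; σ(7) = 2. Hence (σ ∘ τ ∘ ρ)(9) = 2.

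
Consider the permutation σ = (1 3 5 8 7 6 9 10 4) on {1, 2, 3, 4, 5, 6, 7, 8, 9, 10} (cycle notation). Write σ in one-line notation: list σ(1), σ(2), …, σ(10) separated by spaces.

3 2 5 1 8 9 6 7 10 4

Reading each image from the cycles: 1→3, 2→2, 3→5, 4→1, 5→8, 6→9, 7→6, 8→7, 9→10, 10→4.
Listing these in domain order gives 3 2 5 1 8 9 6 7 10 4.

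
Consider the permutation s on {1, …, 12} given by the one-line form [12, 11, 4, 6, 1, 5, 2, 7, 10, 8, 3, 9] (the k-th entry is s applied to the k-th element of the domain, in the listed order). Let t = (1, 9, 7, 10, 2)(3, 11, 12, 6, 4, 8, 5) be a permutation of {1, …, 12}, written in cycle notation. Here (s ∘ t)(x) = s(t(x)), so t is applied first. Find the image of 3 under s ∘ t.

(s ∘ t)(3) = s(t(3)). t(3) = 11, then s(11) = 3. So (s ∘ t)(3) = 3.

3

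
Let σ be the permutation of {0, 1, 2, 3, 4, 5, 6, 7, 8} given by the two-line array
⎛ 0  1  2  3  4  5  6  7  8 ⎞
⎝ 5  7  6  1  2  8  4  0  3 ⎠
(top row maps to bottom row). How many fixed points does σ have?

0

No element satisfies σ(x) = x, so there are 0 fixed points.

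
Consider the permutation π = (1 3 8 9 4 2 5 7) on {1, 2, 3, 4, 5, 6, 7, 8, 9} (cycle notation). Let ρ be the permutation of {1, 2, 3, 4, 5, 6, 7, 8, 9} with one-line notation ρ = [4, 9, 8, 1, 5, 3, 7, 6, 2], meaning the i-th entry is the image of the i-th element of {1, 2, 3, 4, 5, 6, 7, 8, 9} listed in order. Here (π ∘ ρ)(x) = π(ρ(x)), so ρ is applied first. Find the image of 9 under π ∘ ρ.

5

(π ∘ ρ)(9) = π(ρ(9)). ρ(9) = 2, then π(2) = 5. So (π ∘ ρ)(9) = 5.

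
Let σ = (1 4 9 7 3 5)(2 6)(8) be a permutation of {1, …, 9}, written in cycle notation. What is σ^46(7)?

7 lies in the 6-cycle (1 4 9 7 3 5).
Since the cycle has length 6, σ^46 acts on it the same as σ^4 (46 mod 6 = 4).
Stepping 4 places around the cycle: 7 → 3 → 5 → 1 → 4.

4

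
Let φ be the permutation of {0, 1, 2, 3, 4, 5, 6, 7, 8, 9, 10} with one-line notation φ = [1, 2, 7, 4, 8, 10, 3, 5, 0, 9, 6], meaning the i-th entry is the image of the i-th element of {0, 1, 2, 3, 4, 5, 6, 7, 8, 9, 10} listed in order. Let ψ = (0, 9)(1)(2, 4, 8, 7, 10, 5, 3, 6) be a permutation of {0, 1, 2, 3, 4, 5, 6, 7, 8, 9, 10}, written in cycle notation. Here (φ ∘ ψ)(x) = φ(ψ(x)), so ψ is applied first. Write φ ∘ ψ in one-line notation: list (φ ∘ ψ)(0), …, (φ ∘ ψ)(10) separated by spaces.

Chase each element through ψ then φ: 0 → 9 → 9; 1 → 1 → 2; 2 → 4 → 8; 3 → 6 → 3; 4 → 8 → 0; 5 → 3 → 4; 6 → 2 → 7; 7 → 10 → 6; 8 → 7 → 5; 9 → 0 → 1; 10 → 5 → 10.
So φ ∘ ψ in one-line form is 9 2 8 3 0 4 7 6 5 1 10.

9 2 8 3 0 4 7 6 5 1 10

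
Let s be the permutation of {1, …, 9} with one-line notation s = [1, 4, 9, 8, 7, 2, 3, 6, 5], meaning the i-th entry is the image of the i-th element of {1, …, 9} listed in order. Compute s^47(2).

6

Tracing 2 → 4 → … returns to 2 after 4 steps, so 2 lies in a 4-cycle (2 4 8 6).
Powers repeat with period 4 on this cycle, and 47 mod 4 = 3, so s^47(2) = s^3(2).
Stepping 3 places around the cycle: 2 → 4 → 8 → 6.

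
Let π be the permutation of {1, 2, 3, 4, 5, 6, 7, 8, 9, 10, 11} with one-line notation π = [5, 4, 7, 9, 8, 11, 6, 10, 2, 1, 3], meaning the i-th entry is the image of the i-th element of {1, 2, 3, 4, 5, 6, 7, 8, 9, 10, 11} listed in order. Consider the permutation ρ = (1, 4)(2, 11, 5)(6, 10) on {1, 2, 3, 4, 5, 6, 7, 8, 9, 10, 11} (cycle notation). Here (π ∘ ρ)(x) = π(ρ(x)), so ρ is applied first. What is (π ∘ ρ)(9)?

ρ(9) = 9, then π(9) = 2; composing gives (π ∘ ρ)(9) = 2.

2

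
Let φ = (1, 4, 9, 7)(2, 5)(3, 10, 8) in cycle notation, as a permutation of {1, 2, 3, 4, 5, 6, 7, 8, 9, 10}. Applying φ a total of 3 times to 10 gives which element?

10

10 lies in the 3-cycle (3, 10, 8).
Powers repeat with period 3 on this cycle, and 3 mod 3 = 0, so φ^3(10) = φ^0(10).
So φ^3(10) = 10.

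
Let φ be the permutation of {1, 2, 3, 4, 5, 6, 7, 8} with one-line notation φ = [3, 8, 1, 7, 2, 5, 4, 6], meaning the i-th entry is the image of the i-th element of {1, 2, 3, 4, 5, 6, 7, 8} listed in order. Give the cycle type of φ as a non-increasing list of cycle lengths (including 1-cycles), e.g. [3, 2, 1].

[4, 2, 2]

The disjoint cycles are (1, 3)(2, 8, 6, 5)(4, 7), with lengths 4, 2, 2 in non-increasing order.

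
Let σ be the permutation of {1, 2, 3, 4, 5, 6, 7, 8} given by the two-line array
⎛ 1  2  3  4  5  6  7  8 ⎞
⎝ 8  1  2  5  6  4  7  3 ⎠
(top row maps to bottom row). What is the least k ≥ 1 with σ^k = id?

Decomposing into disjoint cycles gives cycle lengths 4, 3, 1.
The order is lcm(4, 3) = 12.

12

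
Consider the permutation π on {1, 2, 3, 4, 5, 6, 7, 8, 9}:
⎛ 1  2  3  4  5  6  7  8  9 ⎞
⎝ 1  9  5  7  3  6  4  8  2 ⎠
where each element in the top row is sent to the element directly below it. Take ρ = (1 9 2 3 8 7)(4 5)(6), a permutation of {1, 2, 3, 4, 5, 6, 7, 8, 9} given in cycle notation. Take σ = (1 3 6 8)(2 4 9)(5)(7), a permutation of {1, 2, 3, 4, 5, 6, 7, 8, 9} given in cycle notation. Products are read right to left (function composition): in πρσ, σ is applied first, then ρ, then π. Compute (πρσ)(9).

Chase 9: σ(9) = 2; ρ(2) = 3; π(3) = 5. Hence (πρσ)(9) = 5.

5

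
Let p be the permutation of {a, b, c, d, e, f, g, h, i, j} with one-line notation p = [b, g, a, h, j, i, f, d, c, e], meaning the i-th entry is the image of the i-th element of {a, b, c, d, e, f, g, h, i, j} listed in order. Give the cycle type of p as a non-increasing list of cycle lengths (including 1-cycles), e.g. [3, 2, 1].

The disjoint cycles are (a b g f i c)(d h)(e j), with lengths 6, 2, 2 in non-increasing order.

[6, 2, 2]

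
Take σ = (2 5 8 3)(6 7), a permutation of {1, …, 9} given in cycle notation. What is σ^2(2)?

2 lies in the 4-cycle (2 5 8 3).
Advancing 2 steps from 2: 2 → 5 → 8.

8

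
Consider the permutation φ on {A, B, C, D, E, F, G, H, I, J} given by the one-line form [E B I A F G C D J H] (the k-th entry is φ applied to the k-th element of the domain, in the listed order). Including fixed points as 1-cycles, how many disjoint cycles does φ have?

The cycle decomposition is (A E F G C I J H D)(B), which has 2 cycles (counting 1-cycles).

2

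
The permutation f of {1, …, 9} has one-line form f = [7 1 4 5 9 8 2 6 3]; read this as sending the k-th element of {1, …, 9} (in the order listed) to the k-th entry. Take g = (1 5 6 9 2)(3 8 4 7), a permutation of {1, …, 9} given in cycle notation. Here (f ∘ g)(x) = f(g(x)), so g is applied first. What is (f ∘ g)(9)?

(f ∘ g)(9) = f(g(9)). g(9) = 2, then f(2) = 1. So (f ∘ g)(9) = 1.

1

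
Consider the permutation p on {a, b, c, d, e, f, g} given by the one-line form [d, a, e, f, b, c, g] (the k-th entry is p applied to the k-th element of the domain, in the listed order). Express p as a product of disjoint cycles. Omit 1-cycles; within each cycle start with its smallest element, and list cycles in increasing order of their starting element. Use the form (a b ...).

(a d f c e b)

Iterating p from a gives a → d → f → c → e → b → a; that is the 6-cycle (a d f c e b).
Repeating from the next unused element and collecting all non-trivial cycles gives (a d f c e b).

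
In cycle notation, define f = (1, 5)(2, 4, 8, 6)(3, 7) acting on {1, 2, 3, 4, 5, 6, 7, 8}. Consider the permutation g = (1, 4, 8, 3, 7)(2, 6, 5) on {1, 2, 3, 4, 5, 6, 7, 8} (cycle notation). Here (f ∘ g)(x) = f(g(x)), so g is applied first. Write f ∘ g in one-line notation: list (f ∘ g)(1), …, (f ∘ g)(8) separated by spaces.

(f ∘ g)(x) = f(g(x)). Computing each image: f(g(1)) = f(4) = 8, f(g(2)) = f(6) = 2, f(g(3)) = f(7) = 3, f(g(4)) = f(8) = 6, f(g(5)) = f(2) = 4, f(g(6)) = f(5) = 1, f(g(7)) = f(1) = 5, f(g(8)) = f(3) = 7.
Hence f ∘ g = [8 2 3 6 4 1 5 7].

8 2 3 6 4 1 5 7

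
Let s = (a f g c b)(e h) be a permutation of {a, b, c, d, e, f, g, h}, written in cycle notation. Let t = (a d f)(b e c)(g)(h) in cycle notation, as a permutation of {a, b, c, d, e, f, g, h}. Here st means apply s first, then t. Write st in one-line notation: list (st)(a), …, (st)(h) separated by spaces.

(st)(x) = t(s(x)). Computing each image: t(s(a)) = t(f) = a, t(s(b)) = t(a) = d, t(s(c)) = t(b) = e, t(s(d)) = t(d) = f, t(s(e)) = t(h) = h, t(s(f)) = t(g) = g, t(s(g)) = t(c) = b, t(s(h)) = t(e) = c.
Hence st = [a d e f h g b c].

a d e f h g b c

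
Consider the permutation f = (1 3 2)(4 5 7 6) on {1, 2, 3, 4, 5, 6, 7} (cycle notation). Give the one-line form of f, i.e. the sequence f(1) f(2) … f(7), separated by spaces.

3 1 2 5 7 4 6

Reading each image from the cycles: 1↦3, 2↦1, 3↦2, 4↦5, 5↦7, 6↦4, 7↦6.
So the one-line form is 3 1 2 5 7 4 6.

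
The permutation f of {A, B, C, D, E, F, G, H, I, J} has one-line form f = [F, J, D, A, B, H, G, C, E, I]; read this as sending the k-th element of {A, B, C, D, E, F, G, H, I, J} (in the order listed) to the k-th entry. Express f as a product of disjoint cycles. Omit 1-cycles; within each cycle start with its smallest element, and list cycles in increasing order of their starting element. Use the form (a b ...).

From A: A → F → H → C → D → A, closing the cycle (A F H C D).
Repeating from the next unused element and collecting all non-trivial cycles gives (A F H C D)(B J I E).

(A F H C D)(B J I E)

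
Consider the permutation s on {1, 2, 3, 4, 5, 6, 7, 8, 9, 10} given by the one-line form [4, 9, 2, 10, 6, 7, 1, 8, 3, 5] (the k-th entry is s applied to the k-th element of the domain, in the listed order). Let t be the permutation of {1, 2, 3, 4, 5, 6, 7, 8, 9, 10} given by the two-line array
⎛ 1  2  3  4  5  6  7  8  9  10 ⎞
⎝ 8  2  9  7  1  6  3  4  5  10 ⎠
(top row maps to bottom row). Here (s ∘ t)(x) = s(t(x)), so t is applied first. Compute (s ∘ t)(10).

t(10) = 10, then s(10) = 5; composing gives (s ∘ t)(10) = 5.

5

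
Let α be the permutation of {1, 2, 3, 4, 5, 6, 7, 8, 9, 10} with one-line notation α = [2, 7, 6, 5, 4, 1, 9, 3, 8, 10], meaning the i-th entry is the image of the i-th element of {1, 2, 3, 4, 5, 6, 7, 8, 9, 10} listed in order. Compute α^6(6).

3

Tracing 6 → 1 → … returns to 6 after 7 steps, so 6 lies in a 7-cycle (1, 2, 7, 9, 8, 3, 6).
Stepping 6 places around the cycle: 6 → 1 → 2 → 7 → 9 → 8 → 3.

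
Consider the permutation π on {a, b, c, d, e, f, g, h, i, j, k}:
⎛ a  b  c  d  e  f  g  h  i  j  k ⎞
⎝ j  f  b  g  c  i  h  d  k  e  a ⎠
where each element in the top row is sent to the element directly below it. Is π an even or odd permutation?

In disjoint-cycle form the cycle lengths are 8, 3.
A cycle is odd iff its length is even; π has 1 even-length cycle, so sgn(π) = (−1)^1 and π is odd.

odd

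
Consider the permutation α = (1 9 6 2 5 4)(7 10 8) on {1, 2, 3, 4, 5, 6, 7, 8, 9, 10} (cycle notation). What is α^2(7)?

8

7 lies in the 3-cycle (7 10 8).
Stepping 2 places around the cycle: 7 → 10 → 8.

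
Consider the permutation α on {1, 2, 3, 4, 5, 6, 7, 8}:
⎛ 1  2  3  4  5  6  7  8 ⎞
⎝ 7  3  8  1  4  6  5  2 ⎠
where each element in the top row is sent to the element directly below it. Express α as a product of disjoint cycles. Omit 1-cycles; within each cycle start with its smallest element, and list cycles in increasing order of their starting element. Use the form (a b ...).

Iterating α from 1 gives 1 → 7 → 5 → 4 → 1; that is the 4-cycle (1 7 5 4).
Repeating from the next unused element and collecting all non-trivial cycles gives (1 7 5 4)(2 3 8).

(1 7 5 4)(2 3 8)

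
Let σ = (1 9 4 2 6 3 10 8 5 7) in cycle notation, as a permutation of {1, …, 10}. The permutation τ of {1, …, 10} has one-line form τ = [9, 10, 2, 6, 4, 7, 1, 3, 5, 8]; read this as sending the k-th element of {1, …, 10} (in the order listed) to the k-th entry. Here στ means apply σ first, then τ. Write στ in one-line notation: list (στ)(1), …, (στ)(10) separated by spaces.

Chase each element through σ then τ: 1 → 9 → 5; 2 → 6 → 7; 3 → 10 → 8; 4 → 2 → 10; 5 → 7 → 1; 6 → 3 → 2; 7 → 1 → 9; 8 → 5 → 4; 9 → 4 → 6; 10 → 8 → 3.
So στ in one-line form is 5 7 8 10 1 2 9 4 6 3.

5 7 8 10 1 2 9 4 6 3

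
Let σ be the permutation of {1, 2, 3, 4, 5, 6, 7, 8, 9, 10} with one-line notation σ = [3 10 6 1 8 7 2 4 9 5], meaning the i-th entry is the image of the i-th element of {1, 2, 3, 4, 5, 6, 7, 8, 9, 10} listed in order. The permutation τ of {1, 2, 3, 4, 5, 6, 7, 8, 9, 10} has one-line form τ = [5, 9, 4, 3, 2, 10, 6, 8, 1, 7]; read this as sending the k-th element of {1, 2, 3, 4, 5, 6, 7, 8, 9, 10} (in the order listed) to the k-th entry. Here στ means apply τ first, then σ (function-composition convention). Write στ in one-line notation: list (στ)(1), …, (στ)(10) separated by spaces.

8 9 1 6 10 5 7 4 3 2

(στ)(x) = σ(τ(x)). Computing each image: σ(τ(1)) = σ(5) = 8, σ(τ(2)) = σ(9) = 9, σ(τ(3)) = σ(4) = 1, σ(τ(4)) = σ(3) = 6, σ(τ(5)) = σ(2) = 10, σ(τ(6)) = σ(10) = 5, σ(τ(7)) = σ(6) = 7, σ(τ(8)) = σ(8) = 4, σ(τ(9)) = σ(1) = 3, σ(τ(10)) = σ(7) = 2.
Hence στ = [8 9 1 6 10 5 7 4 3 2].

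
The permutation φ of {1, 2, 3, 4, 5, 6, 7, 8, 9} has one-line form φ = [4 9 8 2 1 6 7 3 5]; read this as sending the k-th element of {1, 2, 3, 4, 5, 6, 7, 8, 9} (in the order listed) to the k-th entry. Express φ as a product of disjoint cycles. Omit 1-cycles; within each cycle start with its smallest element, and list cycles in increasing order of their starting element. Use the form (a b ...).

(1 4 2 9 5)(3 8)

Iterating φ from 1 gives 1 → 4 → 2 → 9 → 5 → 1; that is the 5-cycle (1 4 2 9 5).
Continuing from each remaining unvisited element yields (1 4 2 9 5)(3 8).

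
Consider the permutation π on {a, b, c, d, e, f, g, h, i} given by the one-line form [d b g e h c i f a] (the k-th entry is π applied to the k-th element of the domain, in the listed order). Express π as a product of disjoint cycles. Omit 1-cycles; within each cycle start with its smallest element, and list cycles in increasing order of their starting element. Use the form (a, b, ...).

Iterating π from a gives a → d → e → h → f → c → g → i → a; that is the 8-cycle (a, d, e, h, f, c, g, i).
Repeating from the next unused element and collecting all non-trivial cycles gives (a, d, e, h, f, c, g, i).

(a, d, e, h, f, c, g, i)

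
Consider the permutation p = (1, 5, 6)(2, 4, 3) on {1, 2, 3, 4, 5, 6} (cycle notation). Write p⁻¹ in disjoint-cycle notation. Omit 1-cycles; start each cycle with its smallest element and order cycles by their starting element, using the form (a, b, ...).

Inverting a permutation written in cycle notation just reverses the order within every cycle.
After reversing and putting each cycle's least element first, p⁻¹ = (1, 6, 5)(2, 3, 4).

(1, 6, 5)(2, 3, 4)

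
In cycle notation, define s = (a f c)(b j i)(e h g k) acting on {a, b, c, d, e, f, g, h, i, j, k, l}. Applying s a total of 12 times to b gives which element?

b lies in the 3-cycle (b j i).
On a 3-cycle, s^3 is the identity, so s^12 = s^0 there (12 ≡ 0 mod 3).
So s^12(b) = b.

b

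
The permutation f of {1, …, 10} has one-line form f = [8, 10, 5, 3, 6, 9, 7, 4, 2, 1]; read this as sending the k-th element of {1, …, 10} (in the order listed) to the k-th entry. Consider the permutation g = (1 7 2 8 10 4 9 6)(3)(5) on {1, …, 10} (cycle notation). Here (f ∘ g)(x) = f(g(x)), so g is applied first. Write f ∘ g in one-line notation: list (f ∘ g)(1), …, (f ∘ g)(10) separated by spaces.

(f ∘ g)(x) = f(g(x)). Computing each image: f(g(1)) = f(7) = 7, f(g(2)) = f(8) = 4, f(g(3)) = f(3) = 5, f(g(4)) = f(9) = 2, f(g(5)) = f(5) = 6, f(g(6)) = f(1) = 8, f(g(7)) = f(2) = 10, f(g(8)) = f(10) = 1, f(g(9)) = f(6) = 9, f(g(10)) = f(4) = 3.
Hence f ∘ g = [7 4 5 2 6 8 10 1 9 3].

7 4 5 2 6 8 10 1 9 3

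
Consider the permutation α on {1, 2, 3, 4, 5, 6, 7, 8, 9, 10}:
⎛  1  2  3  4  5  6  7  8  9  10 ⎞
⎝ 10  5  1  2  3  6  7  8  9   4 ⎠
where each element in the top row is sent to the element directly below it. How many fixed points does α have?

4

The fixed points (elements with α(x) = x) are {6, 7, 8, 9}, so there are 4.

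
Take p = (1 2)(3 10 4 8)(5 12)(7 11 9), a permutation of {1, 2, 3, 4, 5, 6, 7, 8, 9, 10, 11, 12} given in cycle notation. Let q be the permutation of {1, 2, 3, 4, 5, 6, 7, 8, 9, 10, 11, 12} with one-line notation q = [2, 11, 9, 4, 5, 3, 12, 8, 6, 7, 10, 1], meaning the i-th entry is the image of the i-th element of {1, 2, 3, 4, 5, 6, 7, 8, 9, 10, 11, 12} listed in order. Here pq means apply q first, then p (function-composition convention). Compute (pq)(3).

7

q(3) = 9, then p(9) = 7; composing gives (pq)(3) = 7.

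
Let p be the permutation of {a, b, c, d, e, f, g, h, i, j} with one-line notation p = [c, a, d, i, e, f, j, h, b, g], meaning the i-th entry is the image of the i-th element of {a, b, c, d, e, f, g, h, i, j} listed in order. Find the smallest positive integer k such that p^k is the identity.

Writing p as disjoint cycles, the cycle lengths are 5, 2, 1, 1, 1.
The order is lcm(5, 2) = 10.

10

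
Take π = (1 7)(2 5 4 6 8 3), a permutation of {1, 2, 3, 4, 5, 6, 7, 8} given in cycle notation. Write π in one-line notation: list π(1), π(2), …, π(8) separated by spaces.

7 5 2 6 4 8 1 3

Image by image: 1↦7, 2↦5, 3↦2, 4↦6, 5↦4, 6↦8, 7↦1, 8↦3.
Listing these in domain order gives 7 5 2 6 4 8 1 3.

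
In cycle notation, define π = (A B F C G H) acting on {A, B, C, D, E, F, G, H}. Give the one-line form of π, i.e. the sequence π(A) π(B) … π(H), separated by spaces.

B F G D E C H A

Reading each image from the cycles: A→B, B→F, C→G, D→D, E→E, F→C, G→H, H→A.
So the one-line form is B F G D E C H A.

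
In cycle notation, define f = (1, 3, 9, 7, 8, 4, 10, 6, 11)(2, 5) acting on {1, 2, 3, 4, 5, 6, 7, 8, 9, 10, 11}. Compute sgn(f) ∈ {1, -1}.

-1

The cycle lengths are 9, 2.
A cycle is odd iff its length is even; f has 1 even-length cycle, so sgn(f) = (−1)^1 and f is odd.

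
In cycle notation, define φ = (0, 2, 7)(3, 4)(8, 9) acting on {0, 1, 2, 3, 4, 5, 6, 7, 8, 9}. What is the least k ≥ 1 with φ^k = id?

6

The disjoint cycles have lengths 3, 2, 2, 1, 1, 1.
The order is lcm(3, 2, 2) = 6.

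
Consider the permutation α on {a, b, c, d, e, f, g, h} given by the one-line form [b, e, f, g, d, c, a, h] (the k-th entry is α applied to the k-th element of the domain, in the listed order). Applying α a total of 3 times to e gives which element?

Tracing e → d → … returns to e after 5 steps, so e lies in a 5-cycle (a b e d g).
Advancing 3 steps from e: e → d → g → a.

a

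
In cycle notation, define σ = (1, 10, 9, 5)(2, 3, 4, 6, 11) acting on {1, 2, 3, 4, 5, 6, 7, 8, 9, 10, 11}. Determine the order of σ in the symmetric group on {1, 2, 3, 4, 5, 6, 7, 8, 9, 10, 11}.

The disjoint cycles have lengths 5, 4, 1, 1.
The order of σ is the least common multiple of its cycle lengths: lcm(5, 4) = 20.

20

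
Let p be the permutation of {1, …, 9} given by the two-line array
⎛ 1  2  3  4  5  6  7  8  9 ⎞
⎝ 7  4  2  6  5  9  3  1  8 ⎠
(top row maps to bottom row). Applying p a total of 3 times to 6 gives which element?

1

Tracing 6 → 9 → … returns to 6 after 8 steps, so 6 lies in an 8-cycle (1 7 3 2 4 6 9 8).
Advancing 3 steps from 6: 6 → 9 → 8 → 1.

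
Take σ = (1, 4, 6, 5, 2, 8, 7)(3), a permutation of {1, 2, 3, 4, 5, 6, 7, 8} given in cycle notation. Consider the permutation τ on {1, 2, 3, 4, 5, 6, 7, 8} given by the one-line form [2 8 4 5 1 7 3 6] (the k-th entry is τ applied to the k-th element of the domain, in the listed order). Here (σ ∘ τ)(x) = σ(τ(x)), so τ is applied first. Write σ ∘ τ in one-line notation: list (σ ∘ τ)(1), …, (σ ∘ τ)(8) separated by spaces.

Chase each element through τ then σ: 1 → 2 → 8; 2 → 8 → 7; 3 → 4 → 6; 4 → 5 → 2; 5 → 1 → 4; 6 → 7 → 1; 7 → 3 → 3; 8 → 6 → 5.
Collecting the images, σ ∘ τ = [8 7 6 2 4 1 3 5].

8 7 6 2 4 1 3 5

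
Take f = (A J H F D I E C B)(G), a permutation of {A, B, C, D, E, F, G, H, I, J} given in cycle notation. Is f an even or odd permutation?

The cycle lengths are 9, 1.
A cycle of length ℓ contributes ℓ−1 transpositions, so f is a product of 8 transpositions — even.

even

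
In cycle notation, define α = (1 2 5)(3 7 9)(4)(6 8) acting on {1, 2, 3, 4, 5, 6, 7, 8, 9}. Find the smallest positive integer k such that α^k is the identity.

The disjoint cycles have lengths 3, 3, 2, 1.
Since disjoint cycles commute, ord(α) = lcm(3, 3, 2) = 6.

6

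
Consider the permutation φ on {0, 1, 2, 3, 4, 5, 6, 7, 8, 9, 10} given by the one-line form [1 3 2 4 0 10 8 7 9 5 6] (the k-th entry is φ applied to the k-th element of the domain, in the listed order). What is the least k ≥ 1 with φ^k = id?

20

Decomposing into disjoint cycles gives cycle lengths 5, 4, 1, 1.
The order of φ is the least common multiple of its cycle lengths: lcm(5, 4) = 20.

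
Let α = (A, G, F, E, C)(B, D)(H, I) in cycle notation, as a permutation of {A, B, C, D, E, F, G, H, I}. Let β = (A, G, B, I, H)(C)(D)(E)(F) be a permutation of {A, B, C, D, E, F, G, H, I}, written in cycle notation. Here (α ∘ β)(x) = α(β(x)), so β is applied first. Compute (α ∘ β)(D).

β(D) = D, then α(D) = B; composing gives (α ∘ β)(D) = B.

B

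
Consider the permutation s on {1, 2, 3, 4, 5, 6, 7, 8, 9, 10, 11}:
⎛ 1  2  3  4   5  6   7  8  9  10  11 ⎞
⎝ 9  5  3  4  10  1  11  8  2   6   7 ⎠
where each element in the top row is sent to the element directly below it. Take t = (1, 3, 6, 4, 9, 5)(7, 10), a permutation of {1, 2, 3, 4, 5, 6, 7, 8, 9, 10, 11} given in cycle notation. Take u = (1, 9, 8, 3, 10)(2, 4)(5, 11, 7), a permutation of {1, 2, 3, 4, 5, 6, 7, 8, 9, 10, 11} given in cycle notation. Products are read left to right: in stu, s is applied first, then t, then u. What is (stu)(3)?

Chase 3: s(3) = 3; t(3) = 6; u(6) = 6. Hence (stu)(3) = 6.

6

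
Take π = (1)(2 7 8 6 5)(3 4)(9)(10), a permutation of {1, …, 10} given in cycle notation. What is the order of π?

The disjoint cycles have lengths 5, 2, 1, 1, 1.
Since disjoint cycles commute, ord(π) = lcm(5, 2) = 10.

10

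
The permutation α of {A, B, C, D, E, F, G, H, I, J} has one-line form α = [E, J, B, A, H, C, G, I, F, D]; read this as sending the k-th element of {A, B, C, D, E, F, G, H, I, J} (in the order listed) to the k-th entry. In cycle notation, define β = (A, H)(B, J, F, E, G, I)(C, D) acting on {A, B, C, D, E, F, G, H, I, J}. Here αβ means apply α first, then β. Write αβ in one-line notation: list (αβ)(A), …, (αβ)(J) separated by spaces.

For each element, apply α then β: A → E → G; B → J → F; C → B → J; D → A → H; E → H → A; F → C → D; G → G → I; H → I → B; I → F → E; J → D → C.
Collecting the images, αβ = [G F J H A D I B E C].

G F J H A D I B E C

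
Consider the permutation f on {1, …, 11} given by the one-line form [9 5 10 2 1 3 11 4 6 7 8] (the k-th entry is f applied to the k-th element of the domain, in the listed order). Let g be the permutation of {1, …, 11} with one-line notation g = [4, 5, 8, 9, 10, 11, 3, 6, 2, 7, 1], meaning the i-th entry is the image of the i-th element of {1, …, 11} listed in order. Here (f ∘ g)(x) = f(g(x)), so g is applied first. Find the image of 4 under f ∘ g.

g(4) = 9, then f(9) = 6; composing gives (f ∘ g)(4) = 6.

6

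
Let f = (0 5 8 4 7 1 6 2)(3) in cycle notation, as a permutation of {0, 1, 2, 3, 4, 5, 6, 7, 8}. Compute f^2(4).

4 lies in the 8-cycle (0 5 8 4 7 1 6 2).
Stepping 2 places around the cycle: 4 → 7 → 1.

1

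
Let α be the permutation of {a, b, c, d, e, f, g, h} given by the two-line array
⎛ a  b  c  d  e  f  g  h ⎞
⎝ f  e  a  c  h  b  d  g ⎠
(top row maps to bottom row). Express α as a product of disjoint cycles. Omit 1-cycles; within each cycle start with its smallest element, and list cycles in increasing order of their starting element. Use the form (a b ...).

Iterating α from a gives a → f → b → e → h → g → d → c → a; that is the 8-cycle (a f b e h g d c).
Continuing from each remaining unvisited element yields (a f b e h g d c).

(a f b e h g d c)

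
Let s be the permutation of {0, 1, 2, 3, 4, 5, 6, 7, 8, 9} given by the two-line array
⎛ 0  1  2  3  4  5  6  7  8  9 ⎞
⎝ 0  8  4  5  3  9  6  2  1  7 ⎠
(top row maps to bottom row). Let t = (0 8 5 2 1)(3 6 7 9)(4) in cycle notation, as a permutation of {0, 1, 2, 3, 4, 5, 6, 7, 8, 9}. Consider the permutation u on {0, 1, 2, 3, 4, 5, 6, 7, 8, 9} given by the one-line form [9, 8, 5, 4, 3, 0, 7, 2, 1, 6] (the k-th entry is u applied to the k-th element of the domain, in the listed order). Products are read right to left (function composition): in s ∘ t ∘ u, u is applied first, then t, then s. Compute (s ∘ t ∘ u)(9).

Apply the permutations in order: u(9) = 6, then t(6) = 7, then s(7) = 2. So (s ∘ t ∘ u)(9) = 2.

2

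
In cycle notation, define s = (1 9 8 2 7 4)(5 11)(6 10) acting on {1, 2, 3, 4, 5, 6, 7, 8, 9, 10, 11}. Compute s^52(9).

9 lies in the 6-cycle (1 9 8 2 7 4).
Powers repeat with period 6 on this cycle, and 52 mod 6 = 4, so s^52(9) = s^4(9).
Advancing 4 steps from 9: 9 → 8 → 2 → 7 → 4.

4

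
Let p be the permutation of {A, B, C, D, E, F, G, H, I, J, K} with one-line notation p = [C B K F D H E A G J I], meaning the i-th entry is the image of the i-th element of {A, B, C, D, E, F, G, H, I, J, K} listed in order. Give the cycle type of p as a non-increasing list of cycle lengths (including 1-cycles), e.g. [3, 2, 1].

The disjoint cycles are (A C K I G E D F H)(B)(J), with lengths 9, 1, 1 in non-increasing order.

[9, 1, 1]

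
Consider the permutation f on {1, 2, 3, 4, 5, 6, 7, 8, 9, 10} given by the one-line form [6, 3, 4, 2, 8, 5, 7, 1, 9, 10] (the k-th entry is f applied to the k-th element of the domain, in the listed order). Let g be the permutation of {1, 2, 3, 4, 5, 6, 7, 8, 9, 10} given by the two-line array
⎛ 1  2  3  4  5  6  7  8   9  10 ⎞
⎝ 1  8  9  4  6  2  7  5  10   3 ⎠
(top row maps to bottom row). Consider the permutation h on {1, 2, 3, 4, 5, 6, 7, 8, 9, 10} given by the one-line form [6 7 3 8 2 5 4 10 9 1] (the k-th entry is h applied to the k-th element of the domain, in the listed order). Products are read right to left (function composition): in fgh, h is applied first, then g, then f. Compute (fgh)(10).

6

(fgh)(10) = f(g(h(10))). h(10) = 1, then g(1) = 1, then f(1) = 6, so the result is 6.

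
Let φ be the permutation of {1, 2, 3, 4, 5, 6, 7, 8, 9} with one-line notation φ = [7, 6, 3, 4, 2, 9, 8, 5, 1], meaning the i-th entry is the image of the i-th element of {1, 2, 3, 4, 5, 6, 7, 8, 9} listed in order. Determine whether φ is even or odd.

In disjoint-cycle form the cycle lengths are 7, 1, 1.
A cycle is odd iff its length is even; φ has 0 even-length cycles, so sgn(φ) = (−1)^0 and φ is even.

even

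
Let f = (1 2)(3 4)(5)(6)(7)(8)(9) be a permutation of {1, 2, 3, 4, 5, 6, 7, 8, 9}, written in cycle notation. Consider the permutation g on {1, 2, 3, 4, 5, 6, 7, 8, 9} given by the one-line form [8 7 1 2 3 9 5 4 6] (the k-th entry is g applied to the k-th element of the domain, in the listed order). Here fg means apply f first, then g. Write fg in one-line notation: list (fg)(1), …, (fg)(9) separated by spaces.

7 8 2 1 3 9 5 4 6

(fg)(x) = g(f(x)). Computing each image: g(f(1)) = g(2) = 7, g(f(2)) = g(1) = 8, g(f(3)) = g(4) = 2, g(f(4)) = g(3) = 1, g(f(5)) = g(5) = 3, g(f(6)) = g(6) = 9, g(f(7)) = g(7) = 5, g(f(8)) = g(8) = 4, g(f(9)) = g(9) = 6.
Hence fg = [7 8 2 1 3 9 5 4 6].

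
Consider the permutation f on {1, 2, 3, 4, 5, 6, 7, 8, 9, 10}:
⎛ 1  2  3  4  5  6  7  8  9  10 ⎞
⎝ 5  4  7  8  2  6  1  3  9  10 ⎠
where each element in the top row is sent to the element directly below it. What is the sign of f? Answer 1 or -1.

1

In disjoint-cycle form the cycle lengths are 7, 1, 1, 1.
A cycle of length ℓ contributes ℓ−1 transpositions, so f is a product of 6 transpositions — even.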